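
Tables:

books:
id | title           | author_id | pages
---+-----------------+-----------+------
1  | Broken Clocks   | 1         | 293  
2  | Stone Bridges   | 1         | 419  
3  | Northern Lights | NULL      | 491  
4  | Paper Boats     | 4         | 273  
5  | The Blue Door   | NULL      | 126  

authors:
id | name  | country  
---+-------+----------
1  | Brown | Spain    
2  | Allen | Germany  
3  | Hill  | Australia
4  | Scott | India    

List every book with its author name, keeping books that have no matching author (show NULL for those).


LEFT JOIN keeps every row from books (the left table); where author_id has no match in authors, the author columns become NULL. Walk through each book:
  - book 1 (Broken Clocks): author_id=1 -> matches Brown
  - book 2 (Stone Bridges): author_id=1 -> matches Brown
  - book 3 (Northern Lights): author_id=NULL, no match -> kept with NULL
  - book 4 (Paper Boats): author_id=4 -> matches Scott
  - book 5 (The Blue Door): author_id=NULL, no match -> kept with NULL
All 5 rows appear; 2 have NULL author.

SQL:
SELECT a.title, b.name AS author
FROM books a
LEFT JOIN authors b ON a.author_id = b.id

Result:
title           | author
----------------+-------
Broken Clocks   | Brown 
Stone Bridges   | Brown 
Northern Lights | NULL  
Paper Boats     | Scott 
The Blue Door   | NULL  


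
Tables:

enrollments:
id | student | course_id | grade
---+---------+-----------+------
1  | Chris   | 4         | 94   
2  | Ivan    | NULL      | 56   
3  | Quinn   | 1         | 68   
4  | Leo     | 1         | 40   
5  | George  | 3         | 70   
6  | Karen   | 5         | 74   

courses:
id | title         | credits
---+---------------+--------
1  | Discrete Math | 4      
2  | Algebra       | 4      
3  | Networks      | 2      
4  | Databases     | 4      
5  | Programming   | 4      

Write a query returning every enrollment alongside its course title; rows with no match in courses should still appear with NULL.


LEFT JOIN keeps every row from enrollments (the left table); where course_id has no match in courses, the course columns become NULL. Walk through each enrollment:
  - enrollment 1 (Chris): course_id=4 -> matches Databases
  - enrollment 2 (Ivan): course_id=NULL, no match -> kept with NULL
  - enrollment 3 (Quinn): course_id=1 -> matches Discrete Math
  - enrollment 4 (Leo): course_id=1 -> matches Discrete Math
  - enrollment 5 (George): course_id=3 -> matches Networks
  - enrollment 6 (Karen): course_id=5 -> matches Programming
All 6 rows appear; 1 has NULL course.

SQL:
SELECT a.student, b.title AS course
FROM enrollments a
LEFT JOIN courses b ON a.course_id = b.id

Result:
student | course       
--------+--------------
Chris   | Databases    
Ivan    | NULL         
Quinn   | Discrete Math
Leo     | Discrete Math
George  | Networks     
Karen   | Programming  


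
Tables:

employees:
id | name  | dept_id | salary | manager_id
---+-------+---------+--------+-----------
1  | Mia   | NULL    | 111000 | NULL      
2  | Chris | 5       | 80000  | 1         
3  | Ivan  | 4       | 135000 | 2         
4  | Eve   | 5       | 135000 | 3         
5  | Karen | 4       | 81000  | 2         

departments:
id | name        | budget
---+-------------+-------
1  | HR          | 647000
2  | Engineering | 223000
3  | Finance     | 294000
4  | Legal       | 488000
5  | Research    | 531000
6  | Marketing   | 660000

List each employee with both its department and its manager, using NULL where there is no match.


Two LEFT JOINs from the same base table employees: one to departments via dept_id, one to employees itself via manager_id. Both are LEFT so every employee is preserved.
Match against departments:
  - employee 1 (Mia): dept_id=NULL, no match -> kept with NULL
  - employee 2 (Chris): dept_id=5 -> matches Research
  - employee 3 (Ivan): dept_id=4 -> matches Legal
  - employee 4 (Eve): dept_id=5 -> matches Research
  - employee 5 (Karen): dept_id=4 -> matches Legal
Match against employees (self):
  - employee 1 (Mia): manager_id=NULL -> NULL
  - employee 2 (Chris): manager_id=1 -> Mia
  - employee 3 (Ivan): manager_id=2 -> Chris
  - employee 4 (Eve): manager_id=3 -> Ivan
  - employee 5 (Karen): manager_id=2 -> Chris

SQL:
SELECT a.name, b.name AS department, c.name AS manager
FROM employees a
LEFT JOIN departments b ON a.dept_id = b.id
LEFT JOIN employees c ON a.manager_id = c.id

Result:
name  | department | manager
------+------------+--------
Mia   | NULL       | NULL   
Chris | Research   | Mia    
Ivan  | Legal      | Chris  
Eve   | Research   | Ivan   
Karen | Legal      | Chris  


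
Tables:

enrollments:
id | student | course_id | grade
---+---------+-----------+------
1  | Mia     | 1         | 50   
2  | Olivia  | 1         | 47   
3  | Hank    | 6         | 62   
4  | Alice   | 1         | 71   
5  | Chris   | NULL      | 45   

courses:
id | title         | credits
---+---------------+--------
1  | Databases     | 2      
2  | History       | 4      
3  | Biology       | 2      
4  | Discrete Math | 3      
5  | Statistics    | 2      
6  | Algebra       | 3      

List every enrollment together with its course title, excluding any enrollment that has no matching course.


INNER JOIN keeps only enrollments rows whose course_id matches an id in courses. Walk through each enrollment:
  - enrollment 1 (Mia): course_id=1 -> matches Databases
  - enrollment 2 (Olivia): course_id=1 -> matches Databases
  - enrollment 3 (Hank): course_id=6 -> matches Algebra
  - enrollment 4 (Alice): course_id=1 -> matches Databases
  - enrollment 5 (Chris): course_id=NULL, no match -> dropped
So 1 of 5 rows is dropped.

SQL:
SELECT a.student, b.title AS course
FROM enrollments a
INNER JOIN courses b ON a.course_id = b.id

Result:
student | course   
--------+----------
Mia     | Databases
Olivia  | Databases
Hank    | Algebra  
Alice   | Databases


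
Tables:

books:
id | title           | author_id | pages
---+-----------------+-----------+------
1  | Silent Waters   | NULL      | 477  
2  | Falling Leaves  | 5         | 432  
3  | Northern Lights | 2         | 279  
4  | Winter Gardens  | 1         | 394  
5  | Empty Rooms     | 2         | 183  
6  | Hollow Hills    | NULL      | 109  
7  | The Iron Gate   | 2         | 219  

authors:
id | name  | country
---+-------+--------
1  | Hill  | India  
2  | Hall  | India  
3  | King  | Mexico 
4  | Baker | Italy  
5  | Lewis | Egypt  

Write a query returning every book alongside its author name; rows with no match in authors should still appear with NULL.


LEFT JOIN keeps every row from books (the left table); where author_id has no match in authors, the author columns become NULL. Walk through each book:
  - book 1 (Silent Waters): author_id=NULL, no match -> kept with NULL
  - book 2 (Falling Leaves): author_id=5 -> matches Lewis
  - book 3 (Northern Lights): author_id=2 -> matches Hall
  - book 4 (Winter Gardens): author_id=1 -> matches Hill
  - book 5 (Empty Rooms): author_id=2 -> matches Hall
  - book 6 (Hollow Hills): author_id=NULL, no match -> kept with NULL
  - book 7 (The Iron Gate): author_id=2 -> matches Hall
All 7 rows appear; 2 have NULL author.

SQL:
SELECT a.title, b.name AS author
FROM books a
LEFT JOIN authors b ON a.author_id = b.id

Result:
title           | author
----------------+-------
Silent Waters   | NULL  
Falling Leaves  | Lewis 
Northern Lights | Hall  
Winter Gardens  | Hill  
Empty Rooms     | Hall  
Hollow Hills    | NULL  
The Iron Gate   | Hall  


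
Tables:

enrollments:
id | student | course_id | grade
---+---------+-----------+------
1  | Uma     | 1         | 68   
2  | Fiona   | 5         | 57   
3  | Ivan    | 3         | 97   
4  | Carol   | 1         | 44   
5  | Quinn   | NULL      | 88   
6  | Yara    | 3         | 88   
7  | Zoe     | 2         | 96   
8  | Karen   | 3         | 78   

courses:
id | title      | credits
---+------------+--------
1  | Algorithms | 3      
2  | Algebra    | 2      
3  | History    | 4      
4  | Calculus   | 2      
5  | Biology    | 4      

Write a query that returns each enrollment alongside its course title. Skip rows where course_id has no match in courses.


INNER JOIN keeps only enrollments rows whose course_id matches an id in courses. Walk through each enrollment:
  - enrollment 1 (Uma): course_id=1 -> matches Algorithms
  - enrollment 2 (Fiona): course_id=5 -> matches Biology
  - enrollment 3 (Ivan): course_id=3 -> matches History
  - enrollment 4 (Carol): course_id=1 -> matches Algorithms
  - enrollment 5 (Quinn): course_id=NULL, no match -> dropped
  - enrollment 6 (Yara): course_id=3 -> matches History
  - enrollment 7 (Zoe): course_id=2 -> matches Algebra
  - enrollment 8 (Karen): course_id=3 -> matches History
So 1 of 8 rows is dropped.

SQL:
SELECT a.student, b.title AS course
FROM enrollments a
INNER JOIN courses b ON a.course_id = b.id

Result:
student | course    
--------+-----------
Uma     | Algorithms
Fiona   | Biology   
Ivan    | History   
Carol   | Algorithms
Yara    | History   
Zoe     | Algebra   
Karen   | History   


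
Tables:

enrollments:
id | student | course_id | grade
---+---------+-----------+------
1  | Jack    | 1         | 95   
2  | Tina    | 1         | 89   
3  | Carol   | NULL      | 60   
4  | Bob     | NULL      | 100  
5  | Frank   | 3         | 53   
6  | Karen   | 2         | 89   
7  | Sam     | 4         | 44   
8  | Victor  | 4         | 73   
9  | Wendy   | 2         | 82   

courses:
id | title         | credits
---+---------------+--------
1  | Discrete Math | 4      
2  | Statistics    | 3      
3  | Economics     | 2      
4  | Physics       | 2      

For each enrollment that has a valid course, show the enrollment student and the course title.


INNER JOIN keeps only enrollments rows whose course_id matches an id in courses. Walk through each enrollment:
  - enrollment 1 (Jack): course_id=1 -> matches Discrete Math
  - enrollment 2 (Tina): course_id=1 -> matches Discrete Math
  - enrollment 3 (Carol): course_id=NULL, no match -> dropped
  - enrollment 4 (Bob): course_id=NULL, no match -> dropped
  - enrollment 5 (Frank): course_id=3 -> matches Economics
  - enrollment 6 (Karen): course_id=2 -> matches Statistics
  - enrollment 7 (Sam): course_id=4 -> matches Physics
  - enrollment 8 (Victor): course_id=4 -> matches Physics
  - enrollment 9 (Wendy): course_id=2 -> matches Statistics
So 2 of 9 rows are dropped.

SQL:
SELECT a.student, b.title AS course
FROM enrollments a
INNER JOIN courses b ON a.course_id = b.id

Result:
student | course       
--------+--------------
Jack    | Discrete Math
Tina    | Discrete Math
Frank   | Economics    
Karen   | Statistics   
Sam     | Physics      
Victor  | Physics      
Wendy   | Statistics   


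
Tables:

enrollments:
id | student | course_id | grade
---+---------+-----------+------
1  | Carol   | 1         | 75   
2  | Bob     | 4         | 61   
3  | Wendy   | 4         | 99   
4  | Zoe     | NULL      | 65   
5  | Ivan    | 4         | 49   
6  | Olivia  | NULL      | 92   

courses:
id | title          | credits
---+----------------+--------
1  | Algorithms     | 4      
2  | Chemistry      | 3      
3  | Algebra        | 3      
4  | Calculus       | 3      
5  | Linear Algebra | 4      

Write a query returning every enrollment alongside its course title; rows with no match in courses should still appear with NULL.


LEFT JOIN keeps every row from enrollments (the left table); where course_id has no match in courses, the course columns become NULL. Walk through each enrollment:
  - enrollment 1 (Carol): course_id=1 -> matches Algorithms
  - enrollment 2 (Bob): course_id=4 -> matches Calculus
  - enrollment 3 (Wendy): course_id=4 -> matches Calculus
  - enrollment 4 (Zoe): course_id=NULL, no match -> kept with NULL
  - enrollment 5 (Ivan): course_id=4 -> matches Calculus
  - enrollment 6 (Olivia): course_id=NULL, no match -> kept with NULL
All 6 rows appear; 2 have NULL course.

SQL:
SELECT a.student, b.title AS course
FROM enrollments a
LEFT JOIN courses b ON a.course_id = b.id

Result:
student | course    
--------+-----------
Carol   | Algorithms
Bob     | Calculus  
Wendy   | Calculus  
Zoe     | NULL      
Ivan    | Calculus  
Olivia  | NULL      


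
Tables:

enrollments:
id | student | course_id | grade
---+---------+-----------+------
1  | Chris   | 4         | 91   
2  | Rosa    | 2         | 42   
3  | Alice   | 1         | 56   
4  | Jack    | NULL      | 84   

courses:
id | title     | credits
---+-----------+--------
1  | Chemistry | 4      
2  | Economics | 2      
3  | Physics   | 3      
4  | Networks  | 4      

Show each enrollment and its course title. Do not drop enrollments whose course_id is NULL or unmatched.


LEFT JOIN keeps every row from enrollments (the left table); where course_id has no match in courses, the course columns become NULL. Walk through each enrollment:
  - enrollment 1 (Chris): course_id=4 -> matches Networks
  - enrollment 2 (Rosa): course_id=2 -> matches Economics
  - enrollment 3 (Alice): course_id=1 -> matches Chemistry
  - enrollment 4 (Jack): course_id=NULL, no match -> kept with NULL
All 4 rows appear; 1 has NULL course.

SQL:
SELECT a.student, b.title AS course
FROM enrollments a
LEFT JOIN courses b ON a.course_id = b.id

Result:
student | course   
--------+----------
Chris   | Networks 
Rosa    | Economics
Alice   | Chemistry
Jack    | NULL     


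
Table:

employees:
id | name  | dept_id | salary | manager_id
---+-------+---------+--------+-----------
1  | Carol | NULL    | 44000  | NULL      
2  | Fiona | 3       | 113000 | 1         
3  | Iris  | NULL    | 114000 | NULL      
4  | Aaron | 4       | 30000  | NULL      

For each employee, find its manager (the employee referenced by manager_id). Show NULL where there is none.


This is a self-join: employees is joined to a second copy of itself, matching each row's manager_id to another row's id. Use LEFT JOIN so rows with manager_id=NULL are kept.
  - employee 1 (Carol): manager_id=NULL -> NULL
  - employee 2 (Fiona): manager_id=1 -> Carol
  - employee 3 (Iris): manager_id=NULL -> NULL
  - employee 4 (Aaron): manager_id=NULL -> NULL

SQL:
SELECT a.name AS item, b.name AS manager
FROM employees a
LEFT JOIN employees b ON a.manager_id = b.id

Result:
item  | manager
------+--------
Carol | NULL   
Fiona | Carol  
Iris  | NULL   
Aaron | NULL   


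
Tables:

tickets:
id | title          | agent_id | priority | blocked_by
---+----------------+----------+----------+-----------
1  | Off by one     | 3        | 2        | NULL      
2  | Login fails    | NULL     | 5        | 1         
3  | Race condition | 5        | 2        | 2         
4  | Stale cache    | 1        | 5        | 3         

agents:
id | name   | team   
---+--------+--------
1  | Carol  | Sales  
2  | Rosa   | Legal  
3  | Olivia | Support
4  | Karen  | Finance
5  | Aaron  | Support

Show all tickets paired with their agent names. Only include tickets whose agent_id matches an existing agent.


INNER JOIN keeps only tickets rows whose agent_id matches an id in agents. Walk through each ticket:
  - ticket 1 (Off by one): agent_id=3 -> matches Olivia
  - ticket 2 (Login fails): agent_id=NULL, no match -> dropped
  - ticket 3 (Race condition): agent_id=5 -> matches Aaron
  - ticket 4 (Stale cache): agent_id=1 -> matches Carol
So 1 of 4 rows is dropped.

SQL:
SELECT a.title, b.name AS agent
FROM tickets a
INNER JOIN agents b ON a.agent_id = b.id

Result:
title          | agent 
---------------+-------
Off by one     | Olivia
Race condition | Aaron 
Stale cache    | Carol 


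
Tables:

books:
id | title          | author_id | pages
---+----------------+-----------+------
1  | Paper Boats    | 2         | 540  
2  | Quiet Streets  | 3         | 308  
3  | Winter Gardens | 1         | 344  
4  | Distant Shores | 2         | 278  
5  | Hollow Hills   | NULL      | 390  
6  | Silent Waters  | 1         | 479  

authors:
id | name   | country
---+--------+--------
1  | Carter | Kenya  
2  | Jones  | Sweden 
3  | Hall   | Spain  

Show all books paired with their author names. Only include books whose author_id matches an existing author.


INNER JOIN keeps only books rows whose author_id matches an id in authors. Walk through each book:
  - book 1 (Paper Boats): author_id=2 -> matches Jones
  - book 2 (Quiet Streets): author_id=3 -> matches Hall
  - book 3 (Winter Gardens): author_id=1 -> matches Carter
  - book 4 (Distant Shores): author_id=2 -> matches Jones
  - book 5 (Hollow Hills): author_id=NULL, no match -> dropped
  - book 6 (Silent Waters): author_id=1 -> matches Carter
So 1 of 6 rows is dropped.

SQL:
SELECT a.title, b.name AS author
FROM books a
INNER JOIN authors b ON a.author_id = b.id

Result:
title          | author
---------------+-------
Paper Boats    | Jones 
Quiet Streets  | Hall  
Winter Gardens | Carter
Distant Shores | Jones 
Silent Waters  | Carter


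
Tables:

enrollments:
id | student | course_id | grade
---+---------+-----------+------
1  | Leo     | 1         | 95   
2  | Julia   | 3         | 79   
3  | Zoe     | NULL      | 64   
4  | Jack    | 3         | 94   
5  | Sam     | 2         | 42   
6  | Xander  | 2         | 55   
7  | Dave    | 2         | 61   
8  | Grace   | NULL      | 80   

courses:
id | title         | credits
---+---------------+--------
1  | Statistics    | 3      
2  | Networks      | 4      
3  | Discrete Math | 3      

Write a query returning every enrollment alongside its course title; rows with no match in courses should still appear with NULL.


LEFT JOIN keeps every row from enrollments (the left table); where course_id has no match in courses, the course columns become NULL. Walk through each enrollment:
  - enrollment 1 (Leo): course_id=1 -> matches Statistics
  - enrollment 2 (Julia): course_id=3 -> matches Discrete Math
  - enrollment 3 (Zoe): course_id=NULL, no match -> kept with NULL
  - enrollment 4 (Jack): course_id=3 -> matches Discrete Math
  - enrollment 5 (Sam): course_id=2 -> matches Networks
  - enrollment 6 (Xander): course_id=2 -> matches Networks
  - enrollment 7 (Dave): course_id=2 -> matches Networks
  - enrollment 8 (Grace): course_id=NULL, no match -> kept with NULL
All 8 rows appear; 2 have NULL course.

SQL:
SELECT a.student, b.title AS course
FROM enrollments a
LEFT JOIN courses b ON a.course_id = b.id

Result:
student | course       
--------+--------------
Leo     | Statistics   
Julia   | Discrete Math
Zoe     | NULL         
Jack    | Discrete Math
Sam     | Networks     
Xander  | Networks     
Dave    | Networks     
Grace   | NULL         


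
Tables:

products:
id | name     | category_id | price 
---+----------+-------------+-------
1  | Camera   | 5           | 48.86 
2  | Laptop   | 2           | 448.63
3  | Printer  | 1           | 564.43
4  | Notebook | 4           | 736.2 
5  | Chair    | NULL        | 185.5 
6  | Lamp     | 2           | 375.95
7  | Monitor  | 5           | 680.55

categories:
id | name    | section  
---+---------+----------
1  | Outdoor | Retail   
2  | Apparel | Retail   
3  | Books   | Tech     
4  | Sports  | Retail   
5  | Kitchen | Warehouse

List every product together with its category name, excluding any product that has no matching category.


INNER JOIN keeps only products rows whose category_id matches an id in categories. Walk through each product:
  - product 1 (Camera): category_id=5 -> matches Kitchen
  - product 2 (Laptop): category_id=2 -> matches Apparel
  - product 3 (Printer): category_id=1 -> matches Outdoor
  - product 4 (Notebook): category_id=4 -> matches Sports
  - product 5 (Chair): category_id=NULL, no match -> dropped
  - product 6 (Lamp): category_id=2 -> matches Apparel
  - product 7 (Monitor): category_id=5 -> matches Kitchen
So 1 of 7 rows is dropped.

SQL:
SELECT a.name, b.name AS category
FROM products a
INNER JOIN categories b ON a.category_id = b.id

Result:
name     | category
---------+---------
Camera   | Kitchen 
Laptop   | Apparel 
Printer  | Outdoor 
Notebook | Sports  
Lamp     | Apparel 
Monitor  | Kitchen 


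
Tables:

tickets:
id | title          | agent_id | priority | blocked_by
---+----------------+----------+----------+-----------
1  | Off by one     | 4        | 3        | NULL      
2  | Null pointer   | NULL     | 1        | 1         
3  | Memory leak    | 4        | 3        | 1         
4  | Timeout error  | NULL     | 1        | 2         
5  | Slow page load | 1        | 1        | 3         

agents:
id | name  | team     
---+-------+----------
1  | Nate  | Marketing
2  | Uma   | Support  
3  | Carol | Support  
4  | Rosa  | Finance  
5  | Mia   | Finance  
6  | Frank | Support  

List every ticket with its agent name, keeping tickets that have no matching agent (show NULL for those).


LEFT JOIN keeps every row from tickets (the left table); where agent_id has no match in agents, the agent columns become NULL. Walk through each ticket:
  - ticket 1 (Off by one): agent_id=4 -> matches Rosa
  - ticket 2 (Null pointer): agent_id=NULL, no match -> kept with NULL
  - ticket 3 (Memory leak): agent_id=4 -> matches Rosa
  - ticket 4 (Timeout error): agent_id=NULL, no match -> kept with NULL
  - ticket 5 (Slow page load): agent_id=1 -> matches Nate
All 5 rows appear; 2 have NULL agent.

SQL:
SELECT a.title, b.name AS agent
FROM tickets a
LEFT JOIN agents b ON a.agent_id = b.id

Result:
title          | agent
---------------+------
Off by one     | Rosa 
Null pointer   | NULL 
Memory leak    | Rosa 
Timeout error  | NULL 
Slow page load | Nate 


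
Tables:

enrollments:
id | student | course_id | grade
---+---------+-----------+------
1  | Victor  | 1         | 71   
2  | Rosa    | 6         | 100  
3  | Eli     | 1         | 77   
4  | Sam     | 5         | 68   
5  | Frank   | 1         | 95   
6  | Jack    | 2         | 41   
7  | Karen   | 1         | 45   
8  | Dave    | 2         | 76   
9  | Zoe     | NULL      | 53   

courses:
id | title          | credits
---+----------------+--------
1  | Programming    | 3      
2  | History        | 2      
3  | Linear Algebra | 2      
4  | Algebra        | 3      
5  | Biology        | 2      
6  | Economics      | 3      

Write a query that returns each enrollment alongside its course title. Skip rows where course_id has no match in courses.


INNER JOIN keeps only enrollments rows whose course_id matches an id in courses. Walk through each enrollment:
  - enrollment 1 (Victor): course_id=1 -> matches Programming
  - enrollment 2 (Rosa): course_id=6 -> matches Economics
  - enrollment 3 (Eli): course_id=1 -> matches Programming
  - enrollment 4 (Sam): course_id=5 -> matches Biology
  - enrollment 5 (Frank): course_id=1 -> matches Programming
  - enrollment 6 (Jack): course_id=2 -> matches History
  - enrollment 7 (Karen): course_id=1 -> matches Programming
  - enrollment 8 (Dave): course_id=2 -> matches History
  - enrollment 9 (Zoe): course_id=NULL, no match -> dropped
So 1 of 9 rows is dropped.

SQL:
SELECT a.student, b.title AS course
FROM enrollments a
INNER JOIN courses b ON a.course_id = b.id

Result:
student | course     
--------+------------
Victor  | Programming
Rosa    | Economics  
Eli     | Programming
Sam     | Biology    
Frank   | Programming
Jack    | History    
Karen   | Programming
Dave    | History    


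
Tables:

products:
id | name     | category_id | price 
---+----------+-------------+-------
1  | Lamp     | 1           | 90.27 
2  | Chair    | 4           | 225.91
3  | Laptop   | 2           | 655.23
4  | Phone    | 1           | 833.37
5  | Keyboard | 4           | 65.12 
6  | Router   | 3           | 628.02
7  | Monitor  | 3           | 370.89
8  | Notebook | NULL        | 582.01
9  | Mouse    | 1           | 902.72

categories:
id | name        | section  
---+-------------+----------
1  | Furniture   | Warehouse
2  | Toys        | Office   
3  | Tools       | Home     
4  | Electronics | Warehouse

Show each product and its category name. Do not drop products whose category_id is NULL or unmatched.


LEFT JOIN keeps every row from products (the left table); where category_id has no match in categories, the category columns become NULL. Walk through each product:
  - product 1 (Lamp): category_id=1 -> matches Furniture
  - product 2 (Chair): category_id=4 -> matches Electronics
  - product 3 (Laptop): category_id=2 -> matches Toys
  - product 4 (Phone): category_id=1 -> matches Furniture
  - product 5 (Keyboard): category_id=4 -> matches Electronics
  - product 6 (Router): category_id=3 -> matches Tools
  - product 7 (Monitor): category_id=3 -> matches Tools
  - product 8 (Notebook): category_id=NULL, no match -> kept with NULL
  - product 9 (Mouse): category_id=1 -> matches Furniture
All 9 rows appear; 1 has NULL category.

SQL:
SELECT a.name, b.name AS category
FROM products a
LEFT JOIN categories b ON a.category_id = b.id

Result:
name     | category   
---------+------------
Lamp     | Furniture  
Chair    | Electronics
Laptop   | Toys       
Phone    | Furniture  
Keyboard | Electronics
Router   | Tools      
Monitor  | Tools      
Notebook | NULL       
Mouse    | Furniture  


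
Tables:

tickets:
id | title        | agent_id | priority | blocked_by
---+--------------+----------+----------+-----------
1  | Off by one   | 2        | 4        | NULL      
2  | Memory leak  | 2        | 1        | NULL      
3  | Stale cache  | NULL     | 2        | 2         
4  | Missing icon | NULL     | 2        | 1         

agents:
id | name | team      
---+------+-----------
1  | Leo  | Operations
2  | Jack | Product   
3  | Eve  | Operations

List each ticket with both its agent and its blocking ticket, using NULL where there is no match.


Two LEFT JOINs from the same base table tickets: one to agents via agent_id, one to tickets itself via blocked_by. Both are LEFT so every ticket is preserved.
Match against agents:
  - ticket 1 (Off by one): agent_id=2 -> matches Jack
  - ticket 2 (Memory leak): agent_id=2 -> matches Jack
  - ticket 3 (Stale cache): agent_id=NULL, no match -> kept with NULL
  - ticket 4 (Missing icon): agent_id=NULL, no match -> kept with NULL
Match against tickets (self):
  - ticket 1 (Off by one): blocked_by=NULL -> NULL
  - ticket 2 (Memory leak): blocked_by=NULL -> NULL
  - ticket 3 (Stale cache): blocked_by=2 -> Memory leak
  - ticket 4 (Missing icon): blocked_by=1 -> Off by one

SQL:
SELECT a.title, b.name AS agent, c.title AS blocked_by
FROM tickets a
LEFT JOIN agents b ON a.agent_id = b.id
LEFT JOIN tickets c ON a.blocked_by = c.id

Result:
title        | agent | blocked_by 
-------------+-------+------------
Off by one   | Jack  | NULL       
Memory leak  | Jack  | NULL       
Stale cache  | NULL  | Memory leak
Missing icon | NULL  | Off by one 


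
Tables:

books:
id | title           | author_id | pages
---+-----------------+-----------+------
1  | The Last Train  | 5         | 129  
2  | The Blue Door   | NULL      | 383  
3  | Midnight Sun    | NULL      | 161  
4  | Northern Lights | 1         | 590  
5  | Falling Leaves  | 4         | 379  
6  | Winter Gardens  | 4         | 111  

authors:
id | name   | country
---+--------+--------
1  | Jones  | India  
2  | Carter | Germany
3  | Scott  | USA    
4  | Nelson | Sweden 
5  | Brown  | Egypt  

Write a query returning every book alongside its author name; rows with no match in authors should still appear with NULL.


LEFT JOIN keeps every row from books (the left table); where author_id has no match in authors, the author columns become NULL. Walk through each book:
  - book 1 (The Last Train): author_id=5 -> matches Brown
  - book 2 (The Blue Door): author_id=NULL, no match -> kept with NULL
  - book 3 (Midnight Sun): author_id=NULL, no match -> kept with NULL
  - book 4 (Northern Lights): author_id=1 -> matches Jones
  - book 5 (Falling Leaves): author_id=4 -> matches Nelson
  - book 6 (Winter Gardens): author_id=4 -> matches Nelson
All 6 rows appear; 2 have NULL author.

SQL:
SELECT a.title, b.name AS author
FROM books a
LEFT JOIN authors b ON a.author_id = b.id

Result:
title           | author
----------------+-------
The Last Train  | Brown 
The Blue Door   | NULL  
Midnight Sun    | NULL  
Northern Lights | Jones 
Falling Leaves  | Nelson
Winter Gardens  | Nelson


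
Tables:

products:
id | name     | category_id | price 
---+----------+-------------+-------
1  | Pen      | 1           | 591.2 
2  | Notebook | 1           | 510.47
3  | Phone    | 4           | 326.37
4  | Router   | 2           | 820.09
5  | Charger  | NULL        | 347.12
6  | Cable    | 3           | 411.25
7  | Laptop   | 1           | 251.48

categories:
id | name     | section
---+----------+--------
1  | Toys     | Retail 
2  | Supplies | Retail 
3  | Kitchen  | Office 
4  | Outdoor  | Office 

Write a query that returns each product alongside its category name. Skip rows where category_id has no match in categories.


INNER JOIN keeps only products rows whose category_id matches an id in categories. Walk through each product:
  - product 1 (Pen): category_id=1 -> matches Toys
  - product 2 (Notebook): category_id=1 -> matches Toys
  - product 3 (Phone): category_id=4 -> matches Outdoor
  - product 4 (Router): category_id=2 -> matches Supplies
  - product 5 (Charger): category_id=NULL, no match -> dropped
  - product 6 (Cable): category_id=3 -> matches Kitchen
  - product 7 (Laptop): category_id=1 -> matches Toys
So 1 of 7 rows is dropped.

SQL:
SELECT a.name, b.name AS category
FROM products a
INNER JOIN categories b ON a.category_id = b.id

Result:
name     | category
---------+---------
Pen      | Toys    
Notebook | Toys    
Phone    | Outdoor 
Router   | Supplies
Cable    | Kitchen 
Laptop   | Toys    


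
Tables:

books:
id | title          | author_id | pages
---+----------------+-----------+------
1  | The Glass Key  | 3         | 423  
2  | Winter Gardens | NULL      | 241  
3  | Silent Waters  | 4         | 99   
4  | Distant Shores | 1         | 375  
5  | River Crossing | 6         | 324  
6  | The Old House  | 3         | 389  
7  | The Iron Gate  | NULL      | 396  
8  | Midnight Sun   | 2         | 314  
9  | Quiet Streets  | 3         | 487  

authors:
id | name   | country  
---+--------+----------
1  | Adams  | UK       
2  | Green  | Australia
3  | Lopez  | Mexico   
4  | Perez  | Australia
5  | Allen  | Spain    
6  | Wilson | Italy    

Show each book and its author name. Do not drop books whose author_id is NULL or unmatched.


LEFT JOIN keeps every row from books (the left table); where author_id has no match in authors, the author columns become NULL. Walk through each book:
  - book 1 (The Glass Key): author_id=3 -> matches Lopez
  - book 2 (Winter Gardens): author_id=NULL, no match -> kept with NULL
  - book 3 (Silent Waters): author_id=4 -> matches Perez
  - book 4 (Distant Shores): author_id=1 -> matches Adams
  - book 5 (River Crossing): author_id=6 -> matches Wilson
  - book 6 (The Old House): author_id=3 -> matches Lopez
  - book 7 (The Iron Gate): author_id=NULL, no match -> kept with NULL
  - book 8 (Midnight Sun): author_id=2 -> matches Green
  - book 9 (Quiet Streets): author_id=3 -> matches Lopez
All 9 rows appear; 2 have NULL author.

SQL:
SELECT a.title, b.name AS author
FROM books a
LEFT JOIN authors b ON a.author_id = b.id

Result:
title          | author
---------------+-------
The Glass Key  | Lopez 
Winter Gardens | NULL  
Silent Waters  | Perez 
Distant Shores | Adams 
River Crossing | Wilson
The Old House  | Lopez 
The Iron Gate  | NULL  
Midnight Sun   | Green 
Quiet Streets  | Lopez 


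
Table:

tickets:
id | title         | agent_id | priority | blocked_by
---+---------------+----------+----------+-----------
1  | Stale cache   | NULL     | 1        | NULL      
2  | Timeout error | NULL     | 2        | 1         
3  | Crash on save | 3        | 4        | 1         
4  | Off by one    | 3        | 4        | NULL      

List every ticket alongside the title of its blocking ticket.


This is a self-join: tickets is joined to a second copy of itself, matching each row's blocked_by to another row's id. Use LEFT JOIN so rows with blocked_by=NULL are kept.
  - ticket 1 (Stale cache): blocked_by=NULL -> NULL
  - ticket 2 (Timeout error): blocked_by=1 -> Stale cache
  - ticket 3 (Crash on save): blocked_by=1 -> Stale cache
  - ticket 4 (Off by one): blocked_by=NULL -> NULL

SQL:
SELECT a.title AS item, b.title AS blocked_by
FROM tickets a
LEFT JOIN tickets b ON a.blocked_by = b.id

Result:
item          | blocked_by 
--------------+------------
Stale cache   | NULL       
Timeout error | Stale cache
Crash on save | Stale cache
Off by one    | NULL       


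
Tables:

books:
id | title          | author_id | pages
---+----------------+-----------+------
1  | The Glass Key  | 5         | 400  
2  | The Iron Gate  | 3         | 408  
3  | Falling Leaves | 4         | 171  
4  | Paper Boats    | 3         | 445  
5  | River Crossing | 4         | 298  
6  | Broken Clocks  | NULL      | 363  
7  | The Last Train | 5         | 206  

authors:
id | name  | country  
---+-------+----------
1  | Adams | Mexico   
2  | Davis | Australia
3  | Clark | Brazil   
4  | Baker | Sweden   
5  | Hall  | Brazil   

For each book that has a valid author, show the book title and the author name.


INNER JOIN keeps only books rows whose author_id matches an id in authors. Walk through each book:
  - book 1 (The Glass Key): author_id=5 -> matches Hall
  - book 2 (The Iron Gate): author_id=3 -> matches Clark
  - book 3 (Falling Leaves): author_id=4 -> matches Baker
  - book 4 (Paper Boats): author_id=3 -> matches Clark
  - book 5 (River Crossing): author_id=4 -> matches Baker
  - book 6 (Broken Clocks): author_id=NULL, no match -> dropped
  - book 7 (The Last Train): author_id=5 -> matches Hall
So 1 of 7 rows is dropped.

SQL:
SELECT a.title, b.name AS author
FROM books a
INNER JOIN authors b ON a.author_id = b.id

Result:
title          | author
---------------+-------
The Glass Key  | Hall  
The Iron Gate  | Clark 
Falling Leaves | Baker 
Paper Boats    | Clark 
River Crossing | Baker 
The Last Train | Hall  


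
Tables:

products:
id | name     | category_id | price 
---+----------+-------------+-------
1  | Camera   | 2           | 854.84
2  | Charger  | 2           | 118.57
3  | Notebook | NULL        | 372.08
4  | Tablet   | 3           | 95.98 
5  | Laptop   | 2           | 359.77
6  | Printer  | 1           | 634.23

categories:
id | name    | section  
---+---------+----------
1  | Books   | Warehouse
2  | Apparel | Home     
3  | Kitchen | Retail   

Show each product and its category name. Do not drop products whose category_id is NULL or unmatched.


LEFT JOIN keeps every row from products (the left table); where category_id has no match in categories, the category columns become NULL. Walk through each product:
  - product 1 (Camera): category_id=2 -> matches Apparel
  - product 2 (Charger): category_id=2 -> matches Apparel
  - product 3 (Notebook): category_id=NULL, no match -> kept with NULL
  - product 4 (Tablet): category_id=3 -> matches Kitchen
  - product 5 (Laptop): category_id=2 -> matches Apparel
  - product 6 (Printer): category_id=1 -> matches Books
All 6 rows appear; 1 has NULL category.

SQL:
SELECT a.name, b.name AS category
FROM products a
LEFT JOIN categories b ON a.category_id = b.id

Result:
name     | category
---------+---------
Camera   | Apparel 
Charger  | Apparel 
Notebook | NULL    
Tablet   | Kitchen 
Laptop   | Apparel 
Printer  | Books   


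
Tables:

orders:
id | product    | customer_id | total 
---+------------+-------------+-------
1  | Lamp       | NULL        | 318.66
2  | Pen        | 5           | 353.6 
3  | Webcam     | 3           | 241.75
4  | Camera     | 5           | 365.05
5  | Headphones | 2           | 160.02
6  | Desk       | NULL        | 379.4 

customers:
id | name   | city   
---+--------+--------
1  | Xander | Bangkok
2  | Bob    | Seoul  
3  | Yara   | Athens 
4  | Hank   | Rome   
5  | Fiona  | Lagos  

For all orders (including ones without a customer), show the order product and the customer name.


LEFT JOIN keeps every row from orders (the left table); where customer_id has no match in customers, the customer columns become NULL. Walk through each order:
  - order 1 (Lamp): customer_id=NULL, no match -> kept with NULL
  - order 2 (Pen): customer_id=5 -> matches Fiona
  - order 3 (Webcam): customer_id=3 -> matches Yara
  - order 4 (Camera): customer_id=5 -> matches Fiona
  - order 5 (Headphones): customer_id=2 -> matches Bob
  - order 6 (Desk): customer_id=NULL, no match -> kept with NULL
All 6 rows appear; 2 have NULL customer.

SQL:
SELECT a.product, b.name AS customer
FROM orders a
LEFT JOIN customers b ON a.customer_id = b.id

Result:
product    | customer
-----------+---------
Lamp       | NULL    
Pen        | Fiona   
Webcam     | Yara    
Camera     | Fiona   
Headphones | Bob     
Desk       | NULL    


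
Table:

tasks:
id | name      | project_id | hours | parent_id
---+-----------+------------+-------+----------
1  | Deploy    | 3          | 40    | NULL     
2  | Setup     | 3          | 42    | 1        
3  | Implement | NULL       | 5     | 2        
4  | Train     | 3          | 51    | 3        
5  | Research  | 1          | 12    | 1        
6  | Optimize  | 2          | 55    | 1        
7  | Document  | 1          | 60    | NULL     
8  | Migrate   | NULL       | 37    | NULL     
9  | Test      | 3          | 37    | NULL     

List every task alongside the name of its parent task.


This is a self-join: tasks is joined to a second copy of itself, matching each row's parent_id to another row's id. Use LEFT JOIN so rows with parent_id=NULL are kept.
  - task 1 (Deploy): parent_id=NULL -> NULL
  - task 2 (Setup): parent_id=1 -> Deploy
  - task 3 (Implement): parent_id=2 -> Setup
  - task 4 (Train): parent_id=3 -> Implement
  - task 5 (Research): parent_id=1 -> Deploy
  - task 6 (Optimize): parent_id=1 -> Deploy
  - task 7 (Document): parent_id=NULL -> NULL
  - task 8 (Migrate): parent_id=NULL -> NULL
  - task 9 (Test): parent_id=NULL -> NULL

SQL:
SELECT a.name AS item, b.name AS parent
FROM tasks a
LEFT JOIN tasks b ON a.parent_id = b.id

Result:
item      | parent   
----------+----------
Deploy    | NULL     
Setup     | Deploy   
Implement | Setup    
Train     | Implement
Research  | Deploy   
Optimize  | Deploy   
Document  | NULL     
Migrate   | NULL     
Test      | NULL     


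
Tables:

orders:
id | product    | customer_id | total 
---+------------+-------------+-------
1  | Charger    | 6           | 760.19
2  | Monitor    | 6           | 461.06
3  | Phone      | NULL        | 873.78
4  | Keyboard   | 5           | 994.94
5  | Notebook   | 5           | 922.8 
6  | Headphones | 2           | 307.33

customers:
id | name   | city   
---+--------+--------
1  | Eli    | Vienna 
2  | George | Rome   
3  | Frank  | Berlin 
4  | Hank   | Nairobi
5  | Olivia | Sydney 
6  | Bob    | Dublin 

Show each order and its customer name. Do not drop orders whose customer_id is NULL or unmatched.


LEFT JOIN keeps every row from orders (the left table); where customer_id has no match in customers, the customer columns become NULL. Walk through each order:
  - order 1 (Charger): customer_id=6 -> matches Bob
  - order 2 (Monitor): customer_id=6 -> matches Bob
  - order 3 (Phone): customer_id=NULL, no match -> kept with NULL
  - order 4 (Keyboard): customer_id=5 -> matches Olivia
  - order 5 (Notebook): customer_id=5 -> matches Olivia
  - order 6 (Headphones): customer_id=2 -> matches George
All 6 rows appear; 1 has NULL customer.

SQL:
SELECT a.product, b.name AS customer
FROM orders a
LEFT JOIN customers b ON a.customer_id = b.id

Result:
product    | customer
-----------+---------
Charger    | Bob     
Monitor    | Bob     
Phone      | NULL    
Keyboard   | Olivia  
Notebook   | Olivia  
Headphones | George  


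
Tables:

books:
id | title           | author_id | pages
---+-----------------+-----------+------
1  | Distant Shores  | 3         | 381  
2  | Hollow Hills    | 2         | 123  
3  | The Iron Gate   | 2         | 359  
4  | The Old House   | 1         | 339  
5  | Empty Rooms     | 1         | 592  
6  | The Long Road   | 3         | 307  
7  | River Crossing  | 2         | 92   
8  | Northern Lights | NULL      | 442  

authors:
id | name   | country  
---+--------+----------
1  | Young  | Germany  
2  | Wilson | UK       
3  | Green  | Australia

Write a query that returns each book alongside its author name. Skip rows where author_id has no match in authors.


INNER JOIN keeps only books rows whose author_id matches an id in authors. Walk through each book:
  - book 1 (Distant Shores): author_id=3 -> matches Green
  - book 2 (Hollow Hills): author_id=2 -> matches Wilson
  - book 3 (The Iron Gate): author_id=2 -> matches Wilson
  - book 4 (The Old House): author_id=1 -> matches Young
  - book 5 (Empty Rooms): author_id=1 -> matches Young
  - book 6 (The Long Road): author_id=3 -> matches Green
  - book 7 (River Crossing): author_id=2 -> matches Wilson
  - book 8 (Northern Lights): author_id=NULL, no match -> dropped
So 1 of 8 rows is dropped.

SQL:
SELECT a.title, b.name AS author
FROM books a
INNER JOIN authors b ON a.author_id = b.id

Result:
title          | author
---------------+-------
Distant Shores | Green 
Hollow Hills   | Wilson
The Iron Gate  | Wilson
The Old House  | Young 
Empty Rooms    | Young 
The Long Road  | Green 
River Crossing | Wilson
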